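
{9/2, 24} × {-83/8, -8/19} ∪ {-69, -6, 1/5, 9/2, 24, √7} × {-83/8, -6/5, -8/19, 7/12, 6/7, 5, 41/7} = {-69, -6, 1/5, 9/2, 24, √7} × {-83/8, -6/5, -8/19, 7/12, 6/7, 5, 41/7}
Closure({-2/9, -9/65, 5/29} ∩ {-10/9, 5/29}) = {5/29}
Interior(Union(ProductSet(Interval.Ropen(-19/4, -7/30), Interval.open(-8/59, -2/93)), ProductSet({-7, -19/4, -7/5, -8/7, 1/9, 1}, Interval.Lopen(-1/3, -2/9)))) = ProductSet(Interval.open(-19/4, -7/30), Interval.open(-8/59, -2/93))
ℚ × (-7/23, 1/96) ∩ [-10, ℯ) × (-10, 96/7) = (ℚ ∩ [-10, ℯ)) × (-7/23, 1/96)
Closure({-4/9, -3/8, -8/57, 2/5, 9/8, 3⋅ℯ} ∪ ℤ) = ℤ ∪ {-4/9, -3/8, -8/57, 2/5, 9/8, 3⋅ℯ}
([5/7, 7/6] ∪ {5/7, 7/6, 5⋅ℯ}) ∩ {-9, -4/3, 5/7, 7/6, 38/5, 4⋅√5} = {5/7, 7/6}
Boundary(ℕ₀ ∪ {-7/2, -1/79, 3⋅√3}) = {-7/2, -1/79, 3⋅√3} ∪ ℕ₀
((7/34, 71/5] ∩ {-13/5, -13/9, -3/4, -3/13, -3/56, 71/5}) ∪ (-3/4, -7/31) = (-3/4, -7/31) ∪ {71/5}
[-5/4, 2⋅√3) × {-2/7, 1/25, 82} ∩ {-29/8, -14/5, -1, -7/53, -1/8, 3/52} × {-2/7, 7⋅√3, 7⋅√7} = {-1, -7/53, -1/8, 3/52} × {-2/7}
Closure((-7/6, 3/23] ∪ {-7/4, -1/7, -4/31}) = {-7/4} ∪ [-7/6, 3/23]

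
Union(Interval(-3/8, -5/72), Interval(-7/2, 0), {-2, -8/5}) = Interval(-7/2, 0)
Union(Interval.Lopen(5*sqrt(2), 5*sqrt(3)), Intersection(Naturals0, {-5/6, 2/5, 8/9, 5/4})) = Interval.Lopen(5*sqrt(2), 5*sqrt(3))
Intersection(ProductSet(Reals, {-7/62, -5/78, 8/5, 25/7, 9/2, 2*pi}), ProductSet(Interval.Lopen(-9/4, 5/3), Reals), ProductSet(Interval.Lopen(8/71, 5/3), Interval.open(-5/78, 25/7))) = ProductSet(Interval.Lopen(8/71, 5/3), {8/5})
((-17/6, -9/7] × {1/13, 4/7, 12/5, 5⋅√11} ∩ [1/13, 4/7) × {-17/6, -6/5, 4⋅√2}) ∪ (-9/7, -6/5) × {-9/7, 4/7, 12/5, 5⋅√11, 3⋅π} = (-9/7, -6/5) × {-9/7, 4/7, 12/5, 5⋅√11, 3⋅π}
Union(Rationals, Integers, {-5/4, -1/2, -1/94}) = Rationals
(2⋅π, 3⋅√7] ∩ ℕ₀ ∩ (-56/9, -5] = ∅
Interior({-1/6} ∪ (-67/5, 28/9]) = (-67/5, 28/9)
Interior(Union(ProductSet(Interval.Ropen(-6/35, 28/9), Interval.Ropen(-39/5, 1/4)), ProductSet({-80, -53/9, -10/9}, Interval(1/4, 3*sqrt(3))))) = ProductSet(Interval.open(-6/35, 28/9), Interval.open(-39/5, 1/4))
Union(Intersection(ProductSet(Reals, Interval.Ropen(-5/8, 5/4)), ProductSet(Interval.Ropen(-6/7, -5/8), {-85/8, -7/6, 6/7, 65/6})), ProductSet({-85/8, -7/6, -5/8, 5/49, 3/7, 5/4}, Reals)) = Union(ProductSet({-85/8, -7/6, -5/8, 5/49, 3/7, 5/4}, Reals), ProductSet(Interval.Ropen(-6/7, -5/8), {6/7}))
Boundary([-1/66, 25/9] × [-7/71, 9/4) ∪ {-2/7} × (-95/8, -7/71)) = ({-2/7} × [-95/8, -7/71]) ∪ ({-1/66, 25/9} × [-7/71, 9/4]) ∪ ([-1/66, 25/9] × {-7/71, 9/4})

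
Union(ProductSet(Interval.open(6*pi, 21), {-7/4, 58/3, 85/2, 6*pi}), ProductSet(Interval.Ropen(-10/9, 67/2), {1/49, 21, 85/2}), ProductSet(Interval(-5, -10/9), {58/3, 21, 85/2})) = Union(ProductSet(Interval(-5, -10/9), {58/3, 21, 85/2}), ProductSet(Interval.Ropen(-10/9, 67/2), {1/49, 21, 85/2}), ProductSet(Interval.open(6*pi, 21), {-7/4, 58/3, 85/2, 6*pi}))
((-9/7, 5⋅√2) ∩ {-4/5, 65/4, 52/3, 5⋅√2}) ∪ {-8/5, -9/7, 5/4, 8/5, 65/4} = {-8/5, -9/7, -4/5, 5/4, 8/5, 65/4}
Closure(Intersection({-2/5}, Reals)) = {-2/5}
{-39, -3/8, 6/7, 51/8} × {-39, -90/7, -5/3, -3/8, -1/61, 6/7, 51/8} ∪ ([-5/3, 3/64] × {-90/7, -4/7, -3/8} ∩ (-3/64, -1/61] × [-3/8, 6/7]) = ((-3/64, -1/61] × {-3/8}) ∪ ({-39, -3/8, 6/7, 51/8} × {-39, -90/7, -5/3, -3/8, -1/61, 6/7, 51/8})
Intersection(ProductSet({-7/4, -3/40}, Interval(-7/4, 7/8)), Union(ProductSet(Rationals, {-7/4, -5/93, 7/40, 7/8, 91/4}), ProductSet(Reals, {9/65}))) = ProductSet({-7/4, -3/40}, {-7/4, -5/93, 9/65, 7/40, 7/8})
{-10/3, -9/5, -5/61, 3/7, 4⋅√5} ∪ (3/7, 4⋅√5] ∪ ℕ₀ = {-10/3, -9/5, -5/61} ∪ ℕ₀ ∪ [3/7, 4⋅√5]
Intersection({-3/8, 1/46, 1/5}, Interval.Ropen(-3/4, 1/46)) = {-3/8}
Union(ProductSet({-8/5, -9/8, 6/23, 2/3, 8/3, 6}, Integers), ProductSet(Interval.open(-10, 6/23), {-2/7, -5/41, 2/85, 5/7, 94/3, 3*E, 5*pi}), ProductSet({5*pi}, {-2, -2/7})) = Union(ProductSet({5*pi}, {-2, -2/7}), ProductSet({-8/5, -9/8, 6/23, 2/3, 8/3, 6}, Integers), ProductSet(Interval.open(-10, 6/23), {-2/7, -5/41, 2/85, 5/7, 94/3, 3*E, 5*pi}))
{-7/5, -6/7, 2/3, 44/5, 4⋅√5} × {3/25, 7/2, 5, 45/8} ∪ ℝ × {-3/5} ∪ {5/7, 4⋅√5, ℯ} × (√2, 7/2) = (ℝ × {-3/5}) ∪ ({5/7, 4⋅√5, ℯ} × (√2, 7/2)) ∪ ({-7/5, -6/7, 2/3, 44/5, 4⋅√5} × {3/25, 7/2, 5, 45/8})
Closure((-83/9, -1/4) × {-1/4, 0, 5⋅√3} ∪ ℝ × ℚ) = ℝ × ℝ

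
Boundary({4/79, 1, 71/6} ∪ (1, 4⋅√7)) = {4/79, 1, 71/6, 4⋅√7}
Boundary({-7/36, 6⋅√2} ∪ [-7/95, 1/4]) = {-7/36, -7/95, 1/4, 6⋅√2}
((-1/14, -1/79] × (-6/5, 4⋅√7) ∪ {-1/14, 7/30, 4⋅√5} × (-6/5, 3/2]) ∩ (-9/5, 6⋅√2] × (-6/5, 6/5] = ([-1/14, -1/79] ∪ {7/30}) × (-6/5, 6/5]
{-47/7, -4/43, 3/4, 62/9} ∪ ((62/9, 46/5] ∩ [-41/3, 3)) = {-47/7, -4/43, 3/4, 62/9}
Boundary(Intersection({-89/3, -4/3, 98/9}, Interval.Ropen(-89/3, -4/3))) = {-89/3}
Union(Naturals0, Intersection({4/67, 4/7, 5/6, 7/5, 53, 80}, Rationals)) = Union({4/67, 4/7, 5/6, 7/5}, Naturals0)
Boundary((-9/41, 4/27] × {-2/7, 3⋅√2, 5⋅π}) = [-9/41, 4/27] × {-2/7, 3⋅√2, 5⋅π}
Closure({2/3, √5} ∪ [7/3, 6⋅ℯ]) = {2/3, √5} ∪ [7/3, 6⋅ℯ]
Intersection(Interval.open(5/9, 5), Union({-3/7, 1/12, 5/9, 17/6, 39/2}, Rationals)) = Intersection(Interval.open(5/9, 5), Rationals)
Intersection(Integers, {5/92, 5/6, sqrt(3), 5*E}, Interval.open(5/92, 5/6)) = EmptySet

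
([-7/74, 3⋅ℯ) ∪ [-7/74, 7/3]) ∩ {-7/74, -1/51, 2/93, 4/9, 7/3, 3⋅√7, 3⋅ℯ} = {-7/74, -1/51, 2/93, 4/9, 7/3, 3⋅√7}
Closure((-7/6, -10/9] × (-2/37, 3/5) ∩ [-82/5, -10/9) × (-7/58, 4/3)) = ({-7/6, -10/9} × [-2/37, 3/5]) ∪ ([-7/6, -10/9] × {-2/37, 3/5}) ∪ ((-7/6, -10/9) × (-2/37, 3/5))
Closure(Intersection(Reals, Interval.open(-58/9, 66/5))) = Interval(-58/9, 66/5)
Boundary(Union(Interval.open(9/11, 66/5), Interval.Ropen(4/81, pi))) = {4/81, 66/5}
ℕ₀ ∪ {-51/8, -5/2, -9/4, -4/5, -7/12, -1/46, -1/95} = {-51/8, -5/2, -9/4, -4/5, -7/12, -1/46, -1/95} ∪ ℕ₀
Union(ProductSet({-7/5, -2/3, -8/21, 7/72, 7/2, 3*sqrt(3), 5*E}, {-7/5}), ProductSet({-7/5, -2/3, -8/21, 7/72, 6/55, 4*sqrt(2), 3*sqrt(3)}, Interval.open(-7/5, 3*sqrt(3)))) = Union(ProductSet({-7/5, -2/3, -8/21, 7/72, 6/55, 4*sqrt(2), 3*sqrt(3)}, Interval.open(-7/5, 3*sqrt(3))), ProductSet({-7/5, -2/3, -8/21, 7/72, 7/2, 3*sqrt(3), 5*E}, {-7/5}))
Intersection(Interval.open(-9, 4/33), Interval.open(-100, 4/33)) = Interval.open(-9, 4/33)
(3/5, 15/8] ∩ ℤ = {1}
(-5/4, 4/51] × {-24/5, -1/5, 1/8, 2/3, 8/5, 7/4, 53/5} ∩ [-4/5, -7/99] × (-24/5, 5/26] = [-4/5, -7/99] × {-1/5, 1/8}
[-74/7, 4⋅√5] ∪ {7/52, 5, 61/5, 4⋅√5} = [-74/7, 4⋅√5] ∪ {61/5}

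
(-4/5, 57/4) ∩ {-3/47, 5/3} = {-3/47, 5/3}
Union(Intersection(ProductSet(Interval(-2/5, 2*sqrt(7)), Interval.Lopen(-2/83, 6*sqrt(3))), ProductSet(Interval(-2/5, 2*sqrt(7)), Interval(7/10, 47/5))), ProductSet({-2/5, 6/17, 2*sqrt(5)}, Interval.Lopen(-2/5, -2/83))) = Union(ProductSet({-2/5, 6/17, 2*sqrt(5)}, Interval.Lopen(-2/5, -2/83)), ProductSet(Interval(-2/5, 2*sqrt(7)), Interval(7/10, 47/5)))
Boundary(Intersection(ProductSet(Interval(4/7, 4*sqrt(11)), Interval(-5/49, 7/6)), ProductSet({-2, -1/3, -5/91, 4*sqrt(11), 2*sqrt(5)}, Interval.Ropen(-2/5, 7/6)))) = ProductSet({4*sqrt(11), 2*sqrt(5)}, Interval(-5/49, 7/6))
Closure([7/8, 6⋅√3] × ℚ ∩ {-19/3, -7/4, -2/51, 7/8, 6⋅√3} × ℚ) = {7/8, 6⋅√3} × ℝ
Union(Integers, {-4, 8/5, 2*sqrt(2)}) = Union({8/5, 2*sqrt(2)}, Integers)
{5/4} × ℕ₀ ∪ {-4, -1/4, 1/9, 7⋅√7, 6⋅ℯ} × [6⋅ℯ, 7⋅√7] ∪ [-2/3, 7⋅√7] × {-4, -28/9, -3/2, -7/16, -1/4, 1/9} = ({5/4} × ℕ₀) ∪ ([-2/3, 7⋅√7] × {-4, -28/9, -3/2, -7/16, -1/4, 1/9}) ∪ ({-4, -1/4, 1/9, 7⋅√7, 6⋅ℯ} × [6⋅ℯ, 7⋅√7])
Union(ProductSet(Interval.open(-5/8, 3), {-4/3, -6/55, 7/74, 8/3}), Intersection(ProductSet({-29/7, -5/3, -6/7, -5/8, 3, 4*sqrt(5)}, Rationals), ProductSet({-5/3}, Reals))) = Union(ProductSet({-5/3}, Rationals), ProductSet(Interval.open(-5/8, 3), {-4/3, -6/55, 7/74, 8/3}))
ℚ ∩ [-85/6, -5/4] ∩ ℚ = ℚ ∩ [-85/6, -5/4]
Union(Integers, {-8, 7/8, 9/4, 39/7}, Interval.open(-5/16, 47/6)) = Union(Integers, Interval.open(-5/16, 47/6))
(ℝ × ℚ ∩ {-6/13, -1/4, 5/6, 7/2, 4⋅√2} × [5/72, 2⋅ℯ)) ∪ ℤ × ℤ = (ℤ × ℤ) ∪ ({-6/13, -1/4, 5/6, 7/2, 4⋅√2} × (ℚ ∩ [5/72, 2⋅ℯ)))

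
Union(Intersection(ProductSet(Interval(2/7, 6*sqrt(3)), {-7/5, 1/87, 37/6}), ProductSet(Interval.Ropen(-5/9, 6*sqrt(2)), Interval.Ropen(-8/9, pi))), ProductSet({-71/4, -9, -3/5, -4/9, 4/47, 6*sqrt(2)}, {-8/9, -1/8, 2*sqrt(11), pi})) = Union(ProductSet({-71/4, -9, -3/5, -4/9, 4/47, 6*sqrt(2)}, {-8/9, -1/8, 2*sqrt(11), pi}), ProductSet(Interval.Ropen(2/7, 6*sqrt(2)), {1/87}))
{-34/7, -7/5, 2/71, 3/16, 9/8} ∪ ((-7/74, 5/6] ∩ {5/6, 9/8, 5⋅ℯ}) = {-34/7, -7/5, 2/71, 3/16, 5/6, 9/8}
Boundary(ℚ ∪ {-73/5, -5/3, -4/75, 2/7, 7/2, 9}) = ℝ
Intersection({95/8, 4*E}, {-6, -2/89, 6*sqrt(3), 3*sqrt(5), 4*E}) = {4*E}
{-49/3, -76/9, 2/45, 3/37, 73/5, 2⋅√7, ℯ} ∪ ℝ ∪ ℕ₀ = ℝ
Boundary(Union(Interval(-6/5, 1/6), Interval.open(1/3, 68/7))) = {-6/5, 1/6, 1/3, 68/7}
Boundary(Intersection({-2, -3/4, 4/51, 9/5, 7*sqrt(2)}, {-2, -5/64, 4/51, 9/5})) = {-2, 4/51, 9/5}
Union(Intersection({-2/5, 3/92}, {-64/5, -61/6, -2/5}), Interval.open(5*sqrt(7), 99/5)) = Union({-2/5}, Interval.open(5*sqrt(7), 99/5))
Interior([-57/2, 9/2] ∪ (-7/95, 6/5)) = (-57/2, 9/2)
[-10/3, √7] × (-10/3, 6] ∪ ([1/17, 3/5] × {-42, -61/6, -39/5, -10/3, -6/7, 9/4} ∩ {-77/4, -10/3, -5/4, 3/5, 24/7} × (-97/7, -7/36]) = ({3/5} × {-61/6, -39/5, -10/3, -6/7}) ∪ ([-10/3, √7] × (-10/3, 6])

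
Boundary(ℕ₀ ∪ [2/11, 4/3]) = {2/11, 4/3} ∪ (ℕ₀ \ (2/11, 4/3))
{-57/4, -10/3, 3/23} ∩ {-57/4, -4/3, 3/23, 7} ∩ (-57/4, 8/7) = {3/23}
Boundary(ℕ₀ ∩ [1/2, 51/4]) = {1, 2, …, 12}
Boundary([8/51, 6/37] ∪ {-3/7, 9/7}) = {-3/7, 8/51, 6/37, 9/7}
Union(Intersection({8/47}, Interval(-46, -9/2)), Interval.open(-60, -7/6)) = Interval.open(-60, -7/6)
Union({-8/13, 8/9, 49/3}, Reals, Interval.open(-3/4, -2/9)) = Interval(-oo, oo)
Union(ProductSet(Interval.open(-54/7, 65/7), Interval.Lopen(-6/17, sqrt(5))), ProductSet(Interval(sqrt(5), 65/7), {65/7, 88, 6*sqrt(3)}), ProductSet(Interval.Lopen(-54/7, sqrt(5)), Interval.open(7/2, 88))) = Union(ProductSet(Interval.open(-54/7, 65/7), Interval.Lopen(-6/17, sqrt(5))), ProductSet(Interval.Lopen(-54/7, sqrt(5)), Interval.open(7/2, 88)), ProductSet(Interval(sqrt(5), 65/7), {65/7, 88, 6*sqrt(3)}))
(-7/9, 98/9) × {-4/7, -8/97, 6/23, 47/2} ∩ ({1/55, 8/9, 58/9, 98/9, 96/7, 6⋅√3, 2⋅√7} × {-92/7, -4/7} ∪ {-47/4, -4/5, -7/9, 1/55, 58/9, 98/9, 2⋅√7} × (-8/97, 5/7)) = ({1/55, 58/9, 2⋅√7} × {6/23}) ∪ ({1/55, 8/9, 58/9, 6⋅√3, 2⋅√7} × {-4/7})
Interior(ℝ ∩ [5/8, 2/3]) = (5/8, 2/3)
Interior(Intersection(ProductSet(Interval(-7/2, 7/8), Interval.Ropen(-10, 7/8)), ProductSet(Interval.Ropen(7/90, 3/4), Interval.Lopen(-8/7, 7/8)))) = ProductSet(Interval.open(7/90, 3/4), Interval.open(-8/7, 7/8))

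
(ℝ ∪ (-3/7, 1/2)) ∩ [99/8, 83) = [99/8, 83)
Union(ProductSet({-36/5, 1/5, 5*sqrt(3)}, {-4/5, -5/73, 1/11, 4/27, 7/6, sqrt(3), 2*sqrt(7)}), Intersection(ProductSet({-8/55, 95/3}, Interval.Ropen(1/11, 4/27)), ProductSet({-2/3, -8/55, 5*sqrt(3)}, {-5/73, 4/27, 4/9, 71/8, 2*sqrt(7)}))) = ProductSet({-36/5, 1/5, 5*sqrt(3)}, {-4/5, -5/73, 1/11, 4/27, 7/6, sqrt(3), 2*sqrt(7)})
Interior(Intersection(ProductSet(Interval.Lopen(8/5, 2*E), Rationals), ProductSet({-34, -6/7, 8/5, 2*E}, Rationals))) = EmptySet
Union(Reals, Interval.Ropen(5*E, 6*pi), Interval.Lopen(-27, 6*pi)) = Interval(-oo, oo)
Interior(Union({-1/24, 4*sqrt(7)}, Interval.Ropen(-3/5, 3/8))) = Interval.open(-3/5, 3/8)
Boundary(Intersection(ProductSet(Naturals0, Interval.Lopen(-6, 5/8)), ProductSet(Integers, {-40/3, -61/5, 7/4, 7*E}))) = EmptySet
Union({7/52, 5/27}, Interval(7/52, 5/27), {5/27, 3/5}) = Union({3/5}, Interval(7/52, 5/27))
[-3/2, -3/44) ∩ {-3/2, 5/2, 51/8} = {-3/2}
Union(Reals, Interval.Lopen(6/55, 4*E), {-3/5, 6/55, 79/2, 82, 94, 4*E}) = Interval(-oo, oo)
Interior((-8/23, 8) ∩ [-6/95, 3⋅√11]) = (-6/95, 8)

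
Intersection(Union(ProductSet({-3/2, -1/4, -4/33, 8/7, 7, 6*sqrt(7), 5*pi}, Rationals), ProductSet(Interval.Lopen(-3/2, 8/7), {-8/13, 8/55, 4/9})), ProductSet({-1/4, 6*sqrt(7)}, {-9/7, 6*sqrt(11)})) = ProductSet({-1/4, 6*sqrt(7)}, {-9/7})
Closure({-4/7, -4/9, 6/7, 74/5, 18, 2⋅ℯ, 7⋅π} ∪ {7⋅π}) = {-4/7, -4/9, 6/7, 74/5, 18, 2⋅ℯ, 7⋅π}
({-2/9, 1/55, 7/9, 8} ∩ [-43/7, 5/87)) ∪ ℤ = ℤ ∪ {-2/9, 1/55}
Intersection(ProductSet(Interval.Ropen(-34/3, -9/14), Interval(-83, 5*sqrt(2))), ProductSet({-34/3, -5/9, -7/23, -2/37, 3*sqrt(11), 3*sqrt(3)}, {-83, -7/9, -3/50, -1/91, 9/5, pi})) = ProductSet({-34/3}, {-83, -7/9, -3/50, -1/91, 9/5, pi})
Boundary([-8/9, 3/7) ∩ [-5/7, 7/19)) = {-5/7, 7/19}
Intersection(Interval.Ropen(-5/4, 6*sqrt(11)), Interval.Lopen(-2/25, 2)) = Interval.Lopen(-2/25, 2)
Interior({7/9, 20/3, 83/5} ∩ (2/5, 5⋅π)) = ∅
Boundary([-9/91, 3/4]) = {-9/91, 3/4}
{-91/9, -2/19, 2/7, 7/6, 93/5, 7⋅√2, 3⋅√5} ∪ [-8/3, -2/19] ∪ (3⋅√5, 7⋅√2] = {-91/9, 2/7, 7/6, 93/5} ∪ [-8/3, -2/19] ∪ [3⋅√5, 7⋅√2]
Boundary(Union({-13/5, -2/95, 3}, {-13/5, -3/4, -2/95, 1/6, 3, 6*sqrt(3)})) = {-13/5, -3/4, -2/95, 1/6, 3, 6*sqrt(3)}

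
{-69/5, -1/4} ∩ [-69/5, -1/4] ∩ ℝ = {-69/5, -1/4}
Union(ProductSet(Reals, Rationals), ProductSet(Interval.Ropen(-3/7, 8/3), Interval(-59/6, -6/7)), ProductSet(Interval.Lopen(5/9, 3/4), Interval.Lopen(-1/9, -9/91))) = Union(ProductSet(Interval.Ropen(-3/7, 8/3), Interval(-59/6, -6/7)), ProductSet(Interval.Lopen(5/9, 3/4), Interval.Lopen(-1/9, -9/91)), ProductSet(Reals, Rationals))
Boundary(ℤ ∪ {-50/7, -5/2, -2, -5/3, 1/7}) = ℤ ∪ {-50/7, -5/2, -5/3, 1/7}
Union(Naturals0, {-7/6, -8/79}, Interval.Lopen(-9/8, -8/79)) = Union({-7/6}, Interval.Lopen(-9/8, -8/79), Naturals0)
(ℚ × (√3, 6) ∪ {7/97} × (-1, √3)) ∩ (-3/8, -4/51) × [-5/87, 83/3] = (ℚ ∩ (-3/8, -4/51)) × (√3, 6)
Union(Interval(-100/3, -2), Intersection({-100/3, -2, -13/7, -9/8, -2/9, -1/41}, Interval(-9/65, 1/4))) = Union({-1/41}, Interval(-100/3, -2))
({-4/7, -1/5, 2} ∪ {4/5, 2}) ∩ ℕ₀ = {2}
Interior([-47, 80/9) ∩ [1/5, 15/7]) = (1/5, 15/7)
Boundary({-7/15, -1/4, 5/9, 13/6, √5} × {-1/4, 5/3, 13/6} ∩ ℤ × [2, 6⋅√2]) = ∅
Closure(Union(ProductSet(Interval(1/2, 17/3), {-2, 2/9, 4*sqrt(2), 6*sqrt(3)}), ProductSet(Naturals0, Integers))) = Union(ProductSet(Interval(1/2, 17/3), {-2, 2/9, 4*sqrt(2), 6*sqrt(3)}), ProductSet(Naturals0, Integers))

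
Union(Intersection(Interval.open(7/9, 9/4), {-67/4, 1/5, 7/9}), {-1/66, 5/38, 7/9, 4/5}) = {-1/66, 5/38, 7/9, 4/5}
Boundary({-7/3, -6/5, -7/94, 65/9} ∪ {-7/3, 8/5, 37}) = {-7/3, -6/5, -7/94, 8/5, 65/9, 37}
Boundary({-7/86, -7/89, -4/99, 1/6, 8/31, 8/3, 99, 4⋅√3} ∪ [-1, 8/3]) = {-1, 8/3, 99, 4⋅√3}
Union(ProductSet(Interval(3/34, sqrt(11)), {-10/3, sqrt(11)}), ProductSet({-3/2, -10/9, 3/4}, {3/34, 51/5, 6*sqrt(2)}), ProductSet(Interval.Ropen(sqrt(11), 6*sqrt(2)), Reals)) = Union(ProductSet({-3/2, -10/9, 3/4}, {3/34, 51/5, 6*sqrt(2)}), ProductSet(Interval(3/34, sqrt(11)), {-10/3, sqrt(11)}), ProductSet(Interval.Ropen(sqrt(11), 6*sqrt(2)), Reals))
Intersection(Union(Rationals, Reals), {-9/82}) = {-9/82}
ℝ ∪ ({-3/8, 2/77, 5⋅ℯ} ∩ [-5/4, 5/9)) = ℝ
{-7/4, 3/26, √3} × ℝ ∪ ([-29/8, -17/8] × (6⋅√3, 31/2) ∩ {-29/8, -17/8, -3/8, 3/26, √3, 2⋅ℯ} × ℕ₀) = ({-29/8, -17/8} × {11, 12, …, 15}) ∪ ({-7/4, 3/26, √3} × ℝ)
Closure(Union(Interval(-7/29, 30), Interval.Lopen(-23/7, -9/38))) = Interval(-23/7, 30)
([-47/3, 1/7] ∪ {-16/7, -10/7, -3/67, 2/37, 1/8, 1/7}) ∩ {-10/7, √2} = {-10/7}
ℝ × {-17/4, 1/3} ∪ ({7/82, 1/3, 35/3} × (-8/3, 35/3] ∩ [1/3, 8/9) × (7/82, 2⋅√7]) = (ℝ × {-17/4, 1/3}) ∪ ({1/3} × (7/82, 2⋅√7])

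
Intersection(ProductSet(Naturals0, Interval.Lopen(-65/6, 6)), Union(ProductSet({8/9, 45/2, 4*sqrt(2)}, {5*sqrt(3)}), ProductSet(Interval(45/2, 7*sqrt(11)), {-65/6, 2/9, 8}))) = ProductSet(Range(23, 24, 1), {2/9})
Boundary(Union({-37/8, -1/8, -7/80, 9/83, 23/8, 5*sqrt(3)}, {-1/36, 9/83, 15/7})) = {-37/8, -1/8, -7/80, -1/36, 9/83, 15/7, 23/8, 5*sqrt(3)}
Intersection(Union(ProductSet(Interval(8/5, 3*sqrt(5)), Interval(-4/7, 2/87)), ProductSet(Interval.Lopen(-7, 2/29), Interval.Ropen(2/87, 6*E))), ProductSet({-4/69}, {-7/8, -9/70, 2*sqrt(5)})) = ProductSet({-4/69}, {2*sqrt(5)})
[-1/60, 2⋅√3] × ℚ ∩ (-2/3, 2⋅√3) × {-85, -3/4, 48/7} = [-1/60, 2⋅√3) × {-85, -3/4, 48/7}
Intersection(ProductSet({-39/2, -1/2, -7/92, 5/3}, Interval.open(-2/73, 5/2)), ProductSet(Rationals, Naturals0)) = ProductSet({-39/2, -1/2, -7/92, 5/3}, Range(0, 3, 1))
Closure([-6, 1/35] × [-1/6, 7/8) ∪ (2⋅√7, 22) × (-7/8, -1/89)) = ([-6, 1/35] × [-1/6, 7/8]) ∪ ({22, 2⋅√7} × [-7/8, -1/89]) ∪ ([2⋅√7, 22] × {-7/8, -1/89}) ∪ ((2⋅√7, 22) × (-7/8, -1/89))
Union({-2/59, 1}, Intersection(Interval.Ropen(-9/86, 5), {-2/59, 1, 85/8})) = {-2/59, 1}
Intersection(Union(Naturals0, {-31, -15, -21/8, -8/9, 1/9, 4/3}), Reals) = Union({-31, -15, -21/8, -8/9, 1/9, 4/3}, Naturals0)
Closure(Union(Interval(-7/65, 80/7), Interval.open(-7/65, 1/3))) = Interval(-7/65, 80/7)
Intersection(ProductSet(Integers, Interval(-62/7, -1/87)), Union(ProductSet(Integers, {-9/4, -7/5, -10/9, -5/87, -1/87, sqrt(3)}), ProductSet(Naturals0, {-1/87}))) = ProductSet(Integers, {-9/4, -7/5, -10/9, -5/87, -1/87})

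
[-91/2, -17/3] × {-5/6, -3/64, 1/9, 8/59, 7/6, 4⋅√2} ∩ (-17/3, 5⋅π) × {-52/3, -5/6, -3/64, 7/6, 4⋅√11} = ∅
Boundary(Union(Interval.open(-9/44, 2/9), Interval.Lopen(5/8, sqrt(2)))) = {-9/44, 2/9, 5/8, sqrt(2)}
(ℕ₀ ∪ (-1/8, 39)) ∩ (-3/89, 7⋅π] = (-3/89, 7⋅π] ∪ {0, 1, …, 21}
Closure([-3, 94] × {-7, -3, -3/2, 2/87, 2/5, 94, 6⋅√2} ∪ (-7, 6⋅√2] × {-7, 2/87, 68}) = ([-7, 6⋅√2] × {-7, 2/87, 68}) ∪ ([-3, 94] × {-7, -3, -3/2, 2/87, 2/5, 94, 6⋅√2})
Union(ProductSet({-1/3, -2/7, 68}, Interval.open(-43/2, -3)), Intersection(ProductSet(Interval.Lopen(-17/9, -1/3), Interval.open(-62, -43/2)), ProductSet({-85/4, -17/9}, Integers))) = ProductSet({-1/3, -2/7, 68}, Interval.open(-43/2, -3))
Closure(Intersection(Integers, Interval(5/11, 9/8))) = Range(1, 2, 1)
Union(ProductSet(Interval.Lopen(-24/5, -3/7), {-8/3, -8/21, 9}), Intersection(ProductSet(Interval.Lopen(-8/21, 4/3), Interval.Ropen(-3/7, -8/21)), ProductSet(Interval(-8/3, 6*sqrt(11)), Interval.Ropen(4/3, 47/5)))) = ProductSet(Interval.Lopen(-24/5, -3/7), {-8/3, -8/21, 9})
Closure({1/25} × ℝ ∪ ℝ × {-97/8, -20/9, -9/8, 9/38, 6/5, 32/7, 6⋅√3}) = ({1/25} × ℝ) ∪ (ℝ × {-97/8, -20/9, -9/8, 9/38, 6/5, 32/7, 6⋅√3})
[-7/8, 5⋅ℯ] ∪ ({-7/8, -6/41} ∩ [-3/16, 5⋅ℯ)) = [-7/8, 5⋅ℯ]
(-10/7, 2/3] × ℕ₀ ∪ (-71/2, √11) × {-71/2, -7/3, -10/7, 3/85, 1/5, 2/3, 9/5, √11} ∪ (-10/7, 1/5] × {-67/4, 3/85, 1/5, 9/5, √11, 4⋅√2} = ((-10/7, 2/3] × ℕ₀) ∪ ((-71/2, √11) × {-71/2, -7/3, -10/7, 3/85, 1/5, 2/3, 9/5, √11}) ∪ ((-10/7, 1/5] × {-67/4, 3/85, 1/5, 9/5, √11, 4⋅√2})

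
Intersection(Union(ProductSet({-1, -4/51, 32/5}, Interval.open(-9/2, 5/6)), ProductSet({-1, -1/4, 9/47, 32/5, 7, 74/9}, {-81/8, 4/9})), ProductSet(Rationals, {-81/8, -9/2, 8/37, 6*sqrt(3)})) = Union(ProductSet({-1, -4/51, 32/5}, {8/37}), ProductSet({-1, -1/4, 9/47, 32/5, 7, 74/9}, {-81/8}))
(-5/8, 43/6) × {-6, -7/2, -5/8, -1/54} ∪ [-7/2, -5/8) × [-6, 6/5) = ([-7/2, -5/8) × [-6, 6/5)) ∪ ((-5/8, 43/6) × {-6, -7/2, -5/8, -1/54})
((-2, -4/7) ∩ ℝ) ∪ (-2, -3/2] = (-2, -4/7)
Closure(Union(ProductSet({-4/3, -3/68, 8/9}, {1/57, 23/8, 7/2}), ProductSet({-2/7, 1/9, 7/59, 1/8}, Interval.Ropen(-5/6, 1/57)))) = Union(ProductSet({-4/3, -3/68, 8/9}, {1/57, 23/8, 7/2}), ProductSet({-2/7, 1/9, 7/59, 1/8}, Interval(-5/6, 1/57)))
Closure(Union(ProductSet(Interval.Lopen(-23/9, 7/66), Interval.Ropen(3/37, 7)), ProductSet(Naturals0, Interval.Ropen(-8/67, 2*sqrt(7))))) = Union(ProductSet(Complement(Naturals0, Interval.open(-23/9, 7/66)), Interval(-8/67, 2*sqrt(7))), ProductSet({-23/9, 7/66}, Interval(3/37, 7)), ProductSet(Interval(-23/9, 7/66), {3/37, 7}), ProductSet(Interval.Lopen(-23/9, 7/66), Interval.Ropen(3/37, 7)), ProductSet(Naturals0, Interval.Ropen(-8/67, 2*sqrt(7))))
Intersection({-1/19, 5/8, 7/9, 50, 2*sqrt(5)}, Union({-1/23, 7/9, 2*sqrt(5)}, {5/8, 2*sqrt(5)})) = {5/8, 7/9, 2*sqrt(5)}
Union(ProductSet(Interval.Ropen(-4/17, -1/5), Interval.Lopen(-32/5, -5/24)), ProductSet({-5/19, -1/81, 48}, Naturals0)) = Union(ProductSet({-5/19, -1/81, 48}, Naturals0), ProductSet(Interval.Ropen(-4/17, -1/5), Interval.Lopen(-32/5, -5/24)))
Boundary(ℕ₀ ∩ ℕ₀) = ℕ₀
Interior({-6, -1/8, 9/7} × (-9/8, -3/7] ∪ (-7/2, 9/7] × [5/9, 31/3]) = (-7/2, 9/7) × (5/9, 31/3)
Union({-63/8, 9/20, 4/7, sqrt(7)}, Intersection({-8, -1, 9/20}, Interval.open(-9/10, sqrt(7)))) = {-63/8, 9/20, 4/7, sqrt(7)}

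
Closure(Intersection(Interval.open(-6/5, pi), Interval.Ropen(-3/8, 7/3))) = Interval(-3/8, 7/3)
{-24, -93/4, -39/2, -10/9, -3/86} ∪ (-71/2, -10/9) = (-71/2, -10/9] ∪ {-3/86}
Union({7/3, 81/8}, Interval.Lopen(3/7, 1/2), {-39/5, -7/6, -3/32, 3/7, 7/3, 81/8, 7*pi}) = Union({-39/5, -7/6, -3/32, 7/3, 81/8, 7*pi}, Interval(3/7, 1/2))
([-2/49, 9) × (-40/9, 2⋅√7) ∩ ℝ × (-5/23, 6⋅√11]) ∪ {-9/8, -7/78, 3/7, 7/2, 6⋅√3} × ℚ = ({-9/8, -7/78, 3/7, 7/2, 6⋅√3} × ℚ) ∪ ([-2/49, 9) × (-5/23, 2⋅√7))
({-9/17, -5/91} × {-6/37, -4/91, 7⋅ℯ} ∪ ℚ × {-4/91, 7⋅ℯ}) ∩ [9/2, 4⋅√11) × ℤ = ∅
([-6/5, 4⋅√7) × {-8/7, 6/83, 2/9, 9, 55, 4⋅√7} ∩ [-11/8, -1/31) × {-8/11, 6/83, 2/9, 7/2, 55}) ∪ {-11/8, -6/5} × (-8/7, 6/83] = ({-11/8, -6/5} × (-8/7, 6/83]) ∪ ([-6/5, -1/31) × {6/83, 2/9, 55})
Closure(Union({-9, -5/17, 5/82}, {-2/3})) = {-9, -2/3, -5/17, 5/82}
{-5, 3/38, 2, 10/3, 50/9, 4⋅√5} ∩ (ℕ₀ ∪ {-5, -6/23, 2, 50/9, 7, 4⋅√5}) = {-5, 2, 50/9, 4⋅√5}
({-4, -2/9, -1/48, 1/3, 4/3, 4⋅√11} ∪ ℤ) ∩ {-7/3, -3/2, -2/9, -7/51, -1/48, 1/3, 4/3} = {-2/9, -1/48, 1/3, 4/3}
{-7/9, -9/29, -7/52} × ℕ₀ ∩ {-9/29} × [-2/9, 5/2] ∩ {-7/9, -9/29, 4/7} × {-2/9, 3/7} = ∅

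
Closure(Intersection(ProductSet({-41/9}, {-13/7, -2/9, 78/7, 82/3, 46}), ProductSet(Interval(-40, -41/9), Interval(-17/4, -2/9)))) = ProductSet({-41/9}, {-13/7, -2/9})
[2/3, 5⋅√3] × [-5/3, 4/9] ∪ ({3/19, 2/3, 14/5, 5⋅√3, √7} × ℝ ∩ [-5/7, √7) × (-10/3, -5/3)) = ({3/19, 2/3} × (-10/3, -5/3)) ∪ ([2/3, 5⋅√3] × [-5/3, 4/9])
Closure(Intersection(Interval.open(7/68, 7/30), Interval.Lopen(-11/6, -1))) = EmptySet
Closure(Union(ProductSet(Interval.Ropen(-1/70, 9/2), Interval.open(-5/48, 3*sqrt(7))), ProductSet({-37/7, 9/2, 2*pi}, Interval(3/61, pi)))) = Union(ProductSet({-1/70, 9/2}, Interval(-5/48, 3*sqrt(7))), ProductSet({-37/7, 9/2, 2*pi}, Interval(3/61, pi)), ProductSet(Interval(-1/70, 9/2), {-5/48, 3*sqrt(7)}), ProductSet(Interval.Ropen(-1/70, 9/2), Interval.open(-5/48, 3*sqrt(7))))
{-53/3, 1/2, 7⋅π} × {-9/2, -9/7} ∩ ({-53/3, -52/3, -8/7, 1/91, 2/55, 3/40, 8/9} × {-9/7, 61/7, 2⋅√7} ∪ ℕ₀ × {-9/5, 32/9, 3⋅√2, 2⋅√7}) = {-53/3} × {-9/7}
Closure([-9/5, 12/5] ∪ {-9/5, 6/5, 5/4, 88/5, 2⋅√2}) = [-9/5, 12/5] ∪ {88/5, 2⋅√2}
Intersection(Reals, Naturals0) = Naturals0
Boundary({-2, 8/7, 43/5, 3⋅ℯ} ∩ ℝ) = {-2, 8/7, 43/5, 3⋅ℯ}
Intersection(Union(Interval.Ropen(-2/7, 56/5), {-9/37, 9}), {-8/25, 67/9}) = {67/9}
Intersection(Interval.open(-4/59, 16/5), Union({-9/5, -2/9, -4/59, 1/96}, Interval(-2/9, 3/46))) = Interval.Lopen(-4/59, 3/46)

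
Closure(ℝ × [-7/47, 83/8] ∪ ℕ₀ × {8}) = ℝ × [-7/47, 83/8]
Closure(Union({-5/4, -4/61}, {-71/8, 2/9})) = {-71/8, -5/4, -4/61, 2/9}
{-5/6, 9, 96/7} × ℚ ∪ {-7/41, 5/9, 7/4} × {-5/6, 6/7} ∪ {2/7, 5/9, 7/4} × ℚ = ({-7/41, 5/9, 7/4} × {-5/6, 6/7}) ∪ ({-5/6, 2/7, 5/9, 7/4, 9, 96/7} × ℚ)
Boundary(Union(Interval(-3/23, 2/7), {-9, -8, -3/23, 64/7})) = {-9, -8, -3/23, 2/7, 64/7}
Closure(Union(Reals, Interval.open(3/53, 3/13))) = Interval(-oo, oo)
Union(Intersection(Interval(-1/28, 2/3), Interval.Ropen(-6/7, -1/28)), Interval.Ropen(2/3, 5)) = Interval.Ropen(2/3, 5)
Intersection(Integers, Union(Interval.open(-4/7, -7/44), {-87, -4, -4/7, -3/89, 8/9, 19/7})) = {-87, -4}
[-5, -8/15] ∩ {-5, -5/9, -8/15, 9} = {-5, -5/9, -8/15}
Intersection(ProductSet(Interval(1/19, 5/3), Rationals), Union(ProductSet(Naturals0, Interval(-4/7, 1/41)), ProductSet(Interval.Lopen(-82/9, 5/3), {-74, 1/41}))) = Union(ProductSet(Interval(1/19, 5/3), {-74, 1/41}), ProductSet(Range(1, 2, 1), Intersection(Interval(-4/7, 1/41), Rationals)))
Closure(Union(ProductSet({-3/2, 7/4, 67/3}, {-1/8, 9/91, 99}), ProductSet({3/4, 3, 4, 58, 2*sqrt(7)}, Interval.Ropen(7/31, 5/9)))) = Union(ProductSet({-3/2, 7/4, 67/3}, {-1/8, 9/91, 99}), ProductSet({3/4, 3, 4, 58, 2*sqrt(7)}, Interval(7/31, 5/9)))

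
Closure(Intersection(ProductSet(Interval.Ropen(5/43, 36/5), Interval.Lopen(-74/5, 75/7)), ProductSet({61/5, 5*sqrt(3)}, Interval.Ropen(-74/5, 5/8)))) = EmptySet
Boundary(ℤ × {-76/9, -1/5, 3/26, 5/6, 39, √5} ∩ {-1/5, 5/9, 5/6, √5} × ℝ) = ∅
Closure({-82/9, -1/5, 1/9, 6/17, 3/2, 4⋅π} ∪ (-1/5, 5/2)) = {-82/9, 4⋅π} ∪ [-1/5, 5/2]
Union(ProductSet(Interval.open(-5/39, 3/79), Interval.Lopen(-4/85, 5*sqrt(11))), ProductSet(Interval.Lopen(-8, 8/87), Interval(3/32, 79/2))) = Union(ProductSet(Interval.Lopen(-8, 8/87), Interval(3/32, 79/2)), ProductSet(Interval.open(-5/39, 3/79), Interval.Lopen(-4/85, 5*sqrt(11))))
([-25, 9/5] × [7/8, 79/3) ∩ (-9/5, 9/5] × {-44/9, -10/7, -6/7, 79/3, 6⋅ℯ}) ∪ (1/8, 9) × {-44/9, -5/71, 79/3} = ((-9/5, 9/5] × {6⋅ℯ}) ∪ ((1/8, 9) × {-44/9, -5/71, 79/3})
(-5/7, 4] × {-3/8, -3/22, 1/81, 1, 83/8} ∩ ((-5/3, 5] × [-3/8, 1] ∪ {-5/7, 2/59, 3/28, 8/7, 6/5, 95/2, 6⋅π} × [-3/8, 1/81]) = (-5/7, 4] × {-3/8, -3/22, 1/81, 1}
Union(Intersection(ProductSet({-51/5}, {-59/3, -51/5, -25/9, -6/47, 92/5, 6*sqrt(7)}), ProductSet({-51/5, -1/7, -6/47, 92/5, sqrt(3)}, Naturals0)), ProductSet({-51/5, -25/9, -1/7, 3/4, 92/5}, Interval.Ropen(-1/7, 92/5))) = ProductSet({-51/5, -25/9, -1/7, 3/4, 92/5}, Interval.Ropen(-1/7, 92/5))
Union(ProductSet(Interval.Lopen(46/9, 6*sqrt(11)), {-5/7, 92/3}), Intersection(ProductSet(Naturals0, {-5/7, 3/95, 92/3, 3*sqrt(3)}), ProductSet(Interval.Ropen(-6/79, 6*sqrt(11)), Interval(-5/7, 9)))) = Union(ProductSet(Interval.Lopen(46/9, 6*sqrt(11)), {-5/7, 92/3}), ProductSet(Range(0, 20, 1), {-5/7, 3/95, 3*sqrt(3)}))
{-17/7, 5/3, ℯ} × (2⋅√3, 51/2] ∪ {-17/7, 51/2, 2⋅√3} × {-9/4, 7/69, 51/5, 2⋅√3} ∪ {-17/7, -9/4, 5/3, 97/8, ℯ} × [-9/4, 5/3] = ({-17/7, -9/4, 5/3, 97/8, ℯ} × [-9/4, 5/3]) ∪ ({-17/7, 5/3, ℯ} × (2⋅√3, 51/2]) ∪ ({-17/7, 51/2, 2⋅√3} × {-9/4, 7/69, 51/5, 2⋅√3})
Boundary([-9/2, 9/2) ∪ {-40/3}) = {-40/3, -9/2, 9/2}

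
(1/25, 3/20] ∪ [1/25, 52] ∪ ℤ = ℤ ∪ [1/25, 52]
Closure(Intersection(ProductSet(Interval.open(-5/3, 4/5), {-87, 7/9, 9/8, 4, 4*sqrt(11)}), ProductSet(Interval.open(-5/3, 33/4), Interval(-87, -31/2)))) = ProductSet(Interval(-5/3, 4/5), {-87})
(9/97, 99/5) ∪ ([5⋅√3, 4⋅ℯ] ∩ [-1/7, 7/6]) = (9/97, 99/5)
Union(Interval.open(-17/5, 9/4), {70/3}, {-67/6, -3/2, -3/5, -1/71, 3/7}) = Union({-67/6, 70/3}, Interval.open(-17/5, 9/4))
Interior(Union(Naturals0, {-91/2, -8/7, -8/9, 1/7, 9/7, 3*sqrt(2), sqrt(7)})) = EmptySet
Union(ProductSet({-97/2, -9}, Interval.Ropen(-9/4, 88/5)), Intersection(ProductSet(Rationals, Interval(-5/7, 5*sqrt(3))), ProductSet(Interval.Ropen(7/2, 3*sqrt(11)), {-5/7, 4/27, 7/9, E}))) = Union(ProductSet({-97/2, -9}, Interval.Ropen(-9/4, 88/5)), ProductSet(Intersection(Interval.Ropen(7/2, 3*sqrt(11)), Rationals), {-5/7, 4/27, 7/9, E}))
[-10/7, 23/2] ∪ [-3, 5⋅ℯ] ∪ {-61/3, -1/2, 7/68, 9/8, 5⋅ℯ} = {-61/3} ∪ [-3, 5⋅ℯ]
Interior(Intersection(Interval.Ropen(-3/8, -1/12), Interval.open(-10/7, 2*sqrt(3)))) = Interval.open(-3/8, -1/12)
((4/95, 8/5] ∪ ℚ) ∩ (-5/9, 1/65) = ℚ ∩ (-5/9, 1/65)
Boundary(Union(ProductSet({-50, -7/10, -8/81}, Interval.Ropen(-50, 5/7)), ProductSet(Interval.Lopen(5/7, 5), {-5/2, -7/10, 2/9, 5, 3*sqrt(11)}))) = Union(ProductSet({-50, -7/10, -8/81}, Interval(-50, 5/7)), ProductSet(Interval(5/7, 5), {-5/2, -7/10, 2/9, 5, 3*sqrt(11)}))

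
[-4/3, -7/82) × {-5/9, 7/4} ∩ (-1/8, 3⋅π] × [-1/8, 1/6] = ∅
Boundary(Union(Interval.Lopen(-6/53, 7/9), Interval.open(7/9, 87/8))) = {-6/53, 87/8}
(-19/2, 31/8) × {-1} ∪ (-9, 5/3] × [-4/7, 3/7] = ((-19/2, 31/8) × {-1}) ∪ ((-9, 5/3] × [-4/7, 3/7])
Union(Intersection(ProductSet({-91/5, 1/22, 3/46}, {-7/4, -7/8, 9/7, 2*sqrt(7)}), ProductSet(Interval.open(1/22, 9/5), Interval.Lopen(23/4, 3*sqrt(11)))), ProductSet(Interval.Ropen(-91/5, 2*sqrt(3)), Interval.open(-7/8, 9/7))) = ProductSet(Interval.Ropen(-91/5, 2*sqrt(3)), Interval.open(-7/8, 9/7))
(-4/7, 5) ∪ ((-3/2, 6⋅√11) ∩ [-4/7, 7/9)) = [-4/7, 5)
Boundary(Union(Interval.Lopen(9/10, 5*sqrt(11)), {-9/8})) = {-9/8, 9/10, 5*sqrt(11)}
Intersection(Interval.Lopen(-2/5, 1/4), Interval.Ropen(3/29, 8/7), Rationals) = Intersection(Interval(3/29, 1/4), Rationals)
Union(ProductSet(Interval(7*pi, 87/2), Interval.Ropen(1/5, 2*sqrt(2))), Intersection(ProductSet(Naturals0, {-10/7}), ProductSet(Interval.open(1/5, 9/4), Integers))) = ProductSet(Interval(7*pi, 87/2), Interval.Ropen(1/5, 2*sqrt(2)))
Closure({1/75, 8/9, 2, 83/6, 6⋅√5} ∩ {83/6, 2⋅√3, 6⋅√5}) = {83/6, 6⋅√5}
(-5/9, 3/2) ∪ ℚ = ℚ ∪ [-5/9, 3/2]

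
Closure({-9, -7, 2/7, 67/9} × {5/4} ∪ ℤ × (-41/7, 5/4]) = (ℤ × [-41/7, 5/4]) ∪ ({-9, -7, 2/7, 67/9} × {5/4})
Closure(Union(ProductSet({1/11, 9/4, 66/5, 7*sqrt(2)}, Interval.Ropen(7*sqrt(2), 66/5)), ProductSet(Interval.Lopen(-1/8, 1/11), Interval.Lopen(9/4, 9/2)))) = Union(ProductSet({-1/8, 1/11}, Interval(9/4, 9/2)), ProductSet({1/11, 9/4, 66/5, 7*sqrt(2)}, Interval(7*sqrt(2), 66/5)), ProductSet(Interval(-1/8, 1/11), {9/4, 9/2}), ProductSet(Interval.Lopen(-1/8, 1/11), Interval.Lopen(9/4, 9/2)))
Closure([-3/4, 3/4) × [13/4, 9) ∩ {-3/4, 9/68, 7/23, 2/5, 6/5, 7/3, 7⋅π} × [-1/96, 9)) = {-3/4, 9/68, 7/23, 2/5} × [13/4, 9]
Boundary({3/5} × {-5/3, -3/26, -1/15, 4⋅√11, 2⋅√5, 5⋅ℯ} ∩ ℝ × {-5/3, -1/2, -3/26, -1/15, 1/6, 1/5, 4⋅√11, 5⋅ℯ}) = {3/5} × {-5/3, -3/26, -1/15, 4⋅√11, 5⋅ℯ}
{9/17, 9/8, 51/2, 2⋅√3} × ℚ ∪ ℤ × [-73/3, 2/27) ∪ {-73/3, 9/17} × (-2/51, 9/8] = (ℤ × [-73/3, 2/27)) ∪ ({-73/3, 9/17} × (-2/51, 9/8]) ∪ ({9/17, 9/8, 51/2, 2⋅√3} × ℚ)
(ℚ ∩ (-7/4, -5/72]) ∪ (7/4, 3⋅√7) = (7/4, 3⋅√7) ∪ (ℚ ∩ (-7/4, -5/72])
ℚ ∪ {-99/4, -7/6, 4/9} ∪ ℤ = ℚ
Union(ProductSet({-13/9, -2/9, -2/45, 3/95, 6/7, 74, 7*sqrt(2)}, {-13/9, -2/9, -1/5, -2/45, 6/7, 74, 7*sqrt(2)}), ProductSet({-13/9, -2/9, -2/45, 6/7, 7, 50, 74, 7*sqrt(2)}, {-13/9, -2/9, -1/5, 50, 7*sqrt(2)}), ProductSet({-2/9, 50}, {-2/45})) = Union(ProductSet({-2/9, 50}, {-2/45}), ProductSet({-13/9, -2/9, -2/45, 3/95, 6/7, 74, 7*sqrt(2)}, {-13/9, -2/9, -1/5, -2/45, 6/7, 74, 7*sqrt(2)}), ProductSet({-13/9, -2/9, -2/45, 6/7, 7, 50, 74, 7*sqrt(2)}, {-13/9, -2/9, -1/5, 50, 7*sqrt(2)}))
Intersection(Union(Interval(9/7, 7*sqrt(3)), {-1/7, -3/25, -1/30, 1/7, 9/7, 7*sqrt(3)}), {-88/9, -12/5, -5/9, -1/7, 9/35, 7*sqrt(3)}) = {-1/7, 7*sqrt(3)}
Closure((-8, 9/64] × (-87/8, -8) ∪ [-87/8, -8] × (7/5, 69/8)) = ({-8, 9/64} × [-87/8, -8]) ∪ ([-8, 9/64] × {-87/8, -8}) ∪ ([-87/8, -8] × [7/5, 69/8]) ∪ ((-8, 9/64] × (-87/8, -8))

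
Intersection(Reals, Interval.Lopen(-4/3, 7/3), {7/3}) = {7/3}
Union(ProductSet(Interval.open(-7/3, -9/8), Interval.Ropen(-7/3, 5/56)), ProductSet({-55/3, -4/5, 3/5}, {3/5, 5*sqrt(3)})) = Union(ProductSet({-55/3, -4/5, 3/5}, {3/5, 5*sqrt(3)}), ProductSet(Interval.open(-7/3, -9/8), Interval.Ropen(-7/3, 5/56)))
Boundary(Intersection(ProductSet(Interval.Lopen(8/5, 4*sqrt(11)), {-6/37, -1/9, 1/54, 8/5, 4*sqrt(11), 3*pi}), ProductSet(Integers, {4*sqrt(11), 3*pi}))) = ProductSet(Range(2, 14, 1), {4*sqrt(11), 3*pi})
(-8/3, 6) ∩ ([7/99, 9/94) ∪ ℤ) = {-2, -1, …, 5} ∪ [7/99, 9/94)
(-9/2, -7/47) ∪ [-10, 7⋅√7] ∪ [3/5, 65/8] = [-10, 7⋅√7]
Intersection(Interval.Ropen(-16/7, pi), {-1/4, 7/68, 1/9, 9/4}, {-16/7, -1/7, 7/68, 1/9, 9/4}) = {7/68, 1/9, 9/4}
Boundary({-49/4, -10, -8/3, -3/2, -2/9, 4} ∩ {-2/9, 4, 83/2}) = {-2/9, 4}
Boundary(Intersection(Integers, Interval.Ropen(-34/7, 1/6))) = Range(-4, 1, 1)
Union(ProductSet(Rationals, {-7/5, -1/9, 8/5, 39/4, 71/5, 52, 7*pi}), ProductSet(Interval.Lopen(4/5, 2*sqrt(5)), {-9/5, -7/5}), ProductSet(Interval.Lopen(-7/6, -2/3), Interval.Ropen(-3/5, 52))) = Union(ProductSet(Interval.Lopen(-7/6, -2/3), Interval.Ropen(-3/5, 52)), ProductSet(Interval.Lopen(4/5, 2*sqrt(5)), {-9/5, -7/5}), ProductSet(Rationals, {-7/5, -1/9, 8/5, 39/4, 71/5, 52, 7*pi}))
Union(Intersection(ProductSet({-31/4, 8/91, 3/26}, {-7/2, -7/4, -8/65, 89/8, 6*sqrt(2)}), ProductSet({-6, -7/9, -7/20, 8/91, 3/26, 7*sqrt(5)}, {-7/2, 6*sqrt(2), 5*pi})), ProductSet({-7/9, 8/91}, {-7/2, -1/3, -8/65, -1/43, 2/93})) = Union(ProductSet({-7/9, 8/91}, {-7/2, -1/3, -8/65, -1/43, 2/93}), ProductSet({8/91, 3/26}, {-7/2, 6*sqrt(2)}))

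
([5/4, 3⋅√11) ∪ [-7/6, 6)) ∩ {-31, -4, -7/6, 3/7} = {-7/6, 3/7}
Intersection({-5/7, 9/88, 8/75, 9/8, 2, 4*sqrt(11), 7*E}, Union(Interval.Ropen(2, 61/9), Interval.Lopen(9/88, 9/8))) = {8/75, 9/8, 2}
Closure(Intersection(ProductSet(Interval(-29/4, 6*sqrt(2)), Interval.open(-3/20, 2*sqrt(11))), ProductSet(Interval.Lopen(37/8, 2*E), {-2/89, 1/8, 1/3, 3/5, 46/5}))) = ProductSet(Interval(37/8, 2*E), {-2/89, 1/8, 1/3, 3/5})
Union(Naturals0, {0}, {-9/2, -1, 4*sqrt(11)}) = Union({-9/2, -1, 4*sqrt(11)}, Naturals0)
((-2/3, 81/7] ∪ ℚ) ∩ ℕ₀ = ℕ₀ ∪ {0, 1, …, 11}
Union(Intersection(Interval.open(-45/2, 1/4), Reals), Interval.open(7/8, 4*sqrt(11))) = Union(Interval.open(-45/2, 1/4), Interval.open(7/8, 4*sqrt(11)))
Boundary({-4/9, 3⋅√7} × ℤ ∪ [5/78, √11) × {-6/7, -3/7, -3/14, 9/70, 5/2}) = ({-4/9, 3⋅√7} × ℤ) ∪ ([5/78, √11] × {-6/7, -3/7, -3/14, 9/70, 5/2})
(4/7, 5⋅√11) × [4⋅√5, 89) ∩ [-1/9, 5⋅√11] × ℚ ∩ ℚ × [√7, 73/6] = (ℚ ∩ (4/7, 5⋅√11)) × (ℚ ∩ [4⋅√5, 73/6])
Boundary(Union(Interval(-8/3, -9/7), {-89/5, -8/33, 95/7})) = {-89/5, -8/3, -9/7, -8/33, 95/7}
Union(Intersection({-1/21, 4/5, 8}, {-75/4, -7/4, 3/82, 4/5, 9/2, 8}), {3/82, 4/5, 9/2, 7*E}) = {3/82, 4/5, 9/2, 8, 7*E}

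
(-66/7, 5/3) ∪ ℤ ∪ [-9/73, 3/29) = ℤ ∪ (-66/7, 5/3)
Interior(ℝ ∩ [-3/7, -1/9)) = (-3/7, -1/9)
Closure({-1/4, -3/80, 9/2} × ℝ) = {-1/4, -3/80, 9/2} × ℝ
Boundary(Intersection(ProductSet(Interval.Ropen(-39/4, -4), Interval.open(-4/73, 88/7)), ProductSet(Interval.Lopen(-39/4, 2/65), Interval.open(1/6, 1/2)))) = Union(ProductSet({-39/4, -4}, Interval(1/6, 1/2)), ProductSet(Interval(-39/4, -4), {1/6, 1/2}))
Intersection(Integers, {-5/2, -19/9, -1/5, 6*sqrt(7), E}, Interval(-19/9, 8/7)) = EmptySet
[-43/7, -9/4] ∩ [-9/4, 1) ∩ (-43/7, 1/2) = {-9/4}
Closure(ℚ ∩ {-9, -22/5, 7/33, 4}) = {-9, -22/5, 7/33, 4}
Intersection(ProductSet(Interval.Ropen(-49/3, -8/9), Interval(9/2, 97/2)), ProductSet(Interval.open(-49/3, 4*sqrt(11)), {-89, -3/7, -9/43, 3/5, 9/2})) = ProductSet(Interval.open(-49/3, -8/9), {9/2})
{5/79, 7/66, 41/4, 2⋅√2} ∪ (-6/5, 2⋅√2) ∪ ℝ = (-∞, ∞)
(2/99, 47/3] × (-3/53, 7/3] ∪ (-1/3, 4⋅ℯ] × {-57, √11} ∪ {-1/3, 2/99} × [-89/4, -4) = ({-1/3, 2/99} × [-89/4, -4)) ∪ ((2/99, 47/3] × (-3/53, 7/3]) ∪ ((-1/3, 4⋅ℯ] × {-57, √11})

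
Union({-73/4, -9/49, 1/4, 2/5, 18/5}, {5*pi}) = {-73/4, -9/49, 1/4, 2/5, 18/5, 5*pi}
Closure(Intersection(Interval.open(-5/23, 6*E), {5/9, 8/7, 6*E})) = {5/9, 8/7}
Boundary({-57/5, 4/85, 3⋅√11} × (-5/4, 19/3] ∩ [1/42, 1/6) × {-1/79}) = {4/85} × {-1/79}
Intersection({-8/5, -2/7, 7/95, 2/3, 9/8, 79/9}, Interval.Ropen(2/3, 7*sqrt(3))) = {2/3, 9/8, 79/9}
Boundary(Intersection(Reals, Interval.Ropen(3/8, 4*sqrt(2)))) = {3/8, 4*sqrt(2)}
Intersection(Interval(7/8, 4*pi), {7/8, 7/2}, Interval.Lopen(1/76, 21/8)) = {7/8}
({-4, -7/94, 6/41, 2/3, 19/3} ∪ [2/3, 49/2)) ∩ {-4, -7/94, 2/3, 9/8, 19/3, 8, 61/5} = {-4, -7/94, 2/3, 9/8, 19/3, 8, 61/5}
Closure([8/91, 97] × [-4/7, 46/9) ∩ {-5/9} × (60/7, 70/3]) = ∅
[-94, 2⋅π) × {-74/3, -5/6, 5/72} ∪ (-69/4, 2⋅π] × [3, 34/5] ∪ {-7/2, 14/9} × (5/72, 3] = ({-7/2, 14/9} × (5/72, 3]) ∪ ([-94, 2⋅π) × {-74/3, -5/6, 5/72}) ∪ ((-69/4, 2⋅π] × [3, 34/5])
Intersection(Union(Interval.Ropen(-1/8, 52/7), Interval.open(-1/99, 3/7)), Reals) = Interval.Ropen(-1/8, 52/7)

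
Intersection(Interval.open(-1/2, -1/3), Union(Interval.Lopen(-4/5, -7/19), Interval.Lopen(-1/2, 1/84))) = Interval.open(-1/2, -1/3)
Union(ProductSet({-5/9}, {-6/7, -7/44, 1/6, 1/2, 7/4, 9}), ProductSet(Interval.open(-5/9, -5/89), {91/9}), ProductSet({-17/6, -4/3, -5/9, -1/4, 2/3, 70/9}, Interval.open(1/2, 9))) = Union(ProductSet({-5/9}, {-6/7, -7/44, 1/6, 1/2, 7/4, 9}), ProductSet({-17/6, -4/3, -5/9, -1/4, 2/3, 70/9}, Interval.open(1/2, 9)), ProductSet(Interval.open(-5/9, -5/89), {91/9}))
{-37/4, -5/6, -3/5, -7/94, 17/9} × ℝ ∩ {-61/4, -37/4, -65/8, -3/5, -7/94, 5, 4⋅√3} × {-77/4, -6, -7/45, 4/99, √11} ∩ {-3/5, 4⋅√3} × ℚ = {-3/5} × {-77/4, -6, -7/45, 4/99}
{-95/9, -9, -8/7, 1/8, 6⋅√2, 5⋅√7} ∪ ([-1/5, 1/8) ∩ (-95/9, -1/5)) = {-95/9, -9, -8/7, 1/8, 6⋅√2, 5⋅√7}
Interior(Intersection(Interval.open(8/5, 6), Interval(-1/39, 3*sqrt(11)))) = Interval.open(8/5, 6)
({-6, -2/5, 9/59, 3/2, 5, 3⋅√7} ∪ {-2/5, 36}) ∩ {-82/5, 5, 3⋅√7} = {5, 3⋅√7}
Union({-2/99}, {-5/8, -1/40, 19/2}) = {-5/8, -1/40, -2/99, 19/2}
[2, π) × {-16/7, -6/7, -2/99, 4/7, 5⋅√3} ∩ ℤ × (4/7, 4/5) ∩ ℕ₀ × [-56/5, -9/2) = ∅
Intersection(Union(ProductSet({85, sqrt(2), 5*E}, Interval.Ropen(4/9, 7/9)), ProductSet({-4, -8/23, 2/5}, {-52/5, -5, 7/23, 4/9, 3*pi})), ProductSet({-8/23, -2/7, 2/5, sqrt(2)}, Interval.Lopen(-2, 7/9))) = Union(ProductSet({sqrt(2)}, Interval.Ropen(4/9, 7/9)), ProductSet({-8/23, 2/5}, {7/23, 4/9}))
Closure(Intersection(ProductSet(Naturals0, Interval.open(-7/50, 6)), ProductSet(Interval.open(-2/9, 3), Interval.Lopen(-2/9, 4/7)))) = ProductSet(Range(0, 3, 1), Interval(-7/50, 4/7))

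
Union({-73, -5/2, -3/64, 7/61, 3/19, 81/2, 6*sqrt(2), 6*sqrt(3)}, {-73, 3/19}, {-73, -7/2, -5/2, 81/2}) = {-73, -7/2, -5/2, -3/64, 7/61, 3/19, 81/2, 6*sqrt(2), 6*sqrt(3)}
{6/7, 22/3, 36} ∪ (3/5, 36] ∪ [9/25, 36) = [9/25, 36]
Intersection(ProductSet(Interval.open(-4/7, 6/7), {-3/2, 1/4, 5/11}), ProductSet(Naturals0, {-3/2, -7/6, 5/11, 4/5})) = ProductSet(Range(0, 1, 1), {-3/2, 5/11})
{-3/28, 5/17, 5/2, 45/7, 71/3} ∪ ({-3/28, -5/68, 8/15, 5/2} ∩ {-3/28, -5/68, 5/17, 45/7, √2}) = {-3/28, -5/68, 5/17, 5/2, 45/7, 71/3}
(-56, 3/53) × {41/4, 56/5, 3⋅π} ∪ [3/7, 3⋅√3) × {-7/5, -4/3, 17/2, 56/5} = ((-56, 3/53) × {41/4, 56/5, 3⋅π}) ∪ ([3/7, 3⋅√3) × {-7/5, -4/3, 17/2, 56/5})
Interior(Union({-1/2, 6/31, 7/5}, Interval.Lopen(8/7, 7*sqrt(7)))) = Interval.open(8/7, 7*sqrt(7))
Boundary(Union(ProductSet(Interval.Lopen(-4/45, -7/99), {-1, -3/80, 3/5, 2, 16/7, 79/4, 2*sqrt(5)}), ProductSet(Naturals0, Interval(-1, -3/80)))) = Union(ProductSet(Interval(-4/45, -7/99), {-1, -3/80, 3/5, 2, 16/7, 79/4, 2*sqrt(5)}), ProductSet(Naturals0, Interval(-1, -3/80)))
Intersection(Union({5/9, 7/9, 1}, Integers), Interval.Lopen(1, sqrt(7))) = Range(2, 3, 1)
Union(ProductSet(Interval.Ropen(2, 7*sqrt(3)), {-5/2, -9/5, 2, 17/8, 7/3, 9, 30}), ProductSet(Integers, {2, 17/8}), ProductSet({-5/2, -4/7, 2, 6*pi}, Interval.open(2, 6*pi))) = Union(ProductSet({-5/2, -4/7, 2, 6*pi}, Interval.open(2, 6*pi)), ProductSet(Integers, {2, 17/8}), ProductSet(Interval.Ropen(2, 7*sqrt(3)), {-5/2, -9/5, 2, 17/8, 7/3, 9, 30}))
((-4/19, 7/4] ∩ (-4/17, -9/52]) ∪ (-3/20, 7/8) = (-4/19, -9/52] ∪ (-3/20, 7/8)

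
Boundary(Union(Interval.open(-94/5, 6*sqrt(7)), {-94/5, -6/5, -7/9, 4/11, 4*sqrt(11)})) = {-94/5, 6*sqrt(7)}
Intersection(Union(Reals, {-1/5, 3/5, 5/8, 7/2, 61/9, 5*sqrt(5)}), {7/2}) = {7/2}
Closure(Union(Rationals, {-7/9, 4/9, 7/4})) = Reals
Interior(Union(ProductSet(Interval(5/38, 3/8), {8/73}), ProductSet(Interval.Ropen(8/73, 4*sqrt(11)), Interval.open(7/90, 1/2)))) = ProductSet(Interval.open(8/73, 4*sqrt(11)), Interval.open(7/90, 1/2))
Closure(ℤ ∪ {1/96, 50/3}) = ℤ ∪ {1/96, 50/3}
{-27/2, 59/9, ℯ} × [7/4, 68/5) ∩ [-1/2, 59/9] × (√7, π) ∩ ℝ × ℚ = {59/9, ℯ} × (ℚ ∩ (√7, π))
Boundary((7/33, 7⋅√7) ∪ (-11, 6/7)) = {-11, 7⋅√7}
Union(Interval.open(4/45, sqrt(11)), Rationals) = Union(Interval.Ropen(4/45, sqrt(11)), Rationals)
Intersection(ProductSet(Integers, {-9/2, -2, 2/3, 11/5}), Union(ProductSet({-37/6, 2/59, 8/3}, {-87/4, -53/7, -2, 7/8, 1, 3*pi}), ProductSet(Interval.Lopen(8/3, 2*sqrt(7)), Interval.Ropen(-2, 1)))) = ProductSet(Range(3, 6, 1), {-2, 2/3})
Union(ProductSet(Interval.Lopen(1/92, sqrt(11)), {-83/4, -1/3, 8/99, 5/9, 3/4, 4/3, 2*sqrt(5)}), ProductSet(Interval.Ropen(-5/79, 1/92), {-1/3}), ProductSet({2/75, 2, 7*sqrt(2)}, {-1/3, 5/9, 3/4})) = Union(ProductSet({2/75, 2, 7*sqrt(2)}, {-1/3, 5/9, 3/4}), ProductSet(Interval.Ropen(-5/79, 1/92), {-1/3}), ProductSet(Interval.Lopen(1/92, sqrt(11)), {-83/4, -1/3, 8/99, 5/9, 3/4, 4/3, 2*sqrt(5)}))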